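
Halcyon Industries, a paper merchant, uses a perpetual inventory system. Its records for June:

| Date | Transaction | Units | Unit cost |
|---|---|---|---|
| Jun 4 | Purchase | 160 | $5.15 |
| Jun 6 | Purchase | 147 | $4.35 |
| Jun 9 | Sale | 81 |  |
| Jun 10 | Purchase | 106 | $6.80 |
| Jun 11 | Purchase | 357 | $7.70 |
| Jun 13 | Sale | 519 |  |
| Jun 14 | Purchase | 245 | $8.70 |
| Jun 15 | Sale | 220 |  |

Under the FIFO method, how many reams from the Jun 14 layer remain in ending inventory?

195

Jun 9, 81 sold [FIFO — oldest first]: 81 @ $5.15 = $417.15
Jun 13, 519 sold [FIFO — oldest first]: 79 @ $5.15 + 147 @ $4.35 + 106 @ $6.80 + 187 @ $7.70 = $3,207.00
Jun 15, 220 sold [FIFO — oldest first]: 170 @ $7.70 + 50 @ $8.70 = $1,744.00
Total COGS = $417.15 + $3,207.00 + $1,744.00 = $5,368.15
Ending inventory: 195 @ $8.70 = $1,696.50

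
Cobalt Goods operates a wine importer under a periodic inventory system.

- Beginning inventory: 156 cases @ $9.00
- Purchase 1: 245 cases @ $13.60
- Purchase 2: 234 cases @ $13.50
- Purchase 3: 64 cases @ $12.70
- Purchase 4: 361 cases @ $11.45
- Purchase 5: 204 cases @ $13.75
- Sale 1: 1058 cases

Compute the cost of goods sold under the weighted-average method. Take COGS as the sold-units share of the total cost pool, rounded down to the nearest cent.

Sale 1, sell 1058: 1058/1264 × $15,646.25 → $13,096.30
Ending inventory (cost pool remaining) = $2,549.95

COGS = $13,096.30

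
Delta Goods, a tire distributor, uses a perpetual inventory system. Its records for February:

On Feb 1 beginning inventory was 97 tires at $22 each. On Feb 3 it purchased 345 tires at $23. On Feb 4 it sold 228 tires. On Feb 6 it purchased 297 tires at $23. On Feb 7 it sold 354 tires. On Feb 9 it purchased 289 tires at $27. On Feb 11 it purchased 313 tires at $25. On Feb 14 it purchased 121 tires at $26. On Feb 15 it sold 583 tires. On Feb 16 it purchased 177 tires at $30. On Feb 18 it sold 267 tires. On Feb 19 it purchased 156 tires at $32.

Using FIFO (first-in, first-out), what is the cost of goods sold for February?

COGS = $34,894

Feb 4, 228 sold [FIFO — oldest first]: 97 @ $22 + 131 @ $23 = $5,147
Feb 7, 354 sold [FIFO — oldest first]: 214 @ $23 + 140 @ $23 = $8,142
Feb 15, 583 sold [FIFO — oldest first]: 157 @ $23 + 289 @ $27 + 137 @ $25 = $14,839
Feb 18, 267 sold [FIFO — oldest first]: 176 @ $25 + 91 @ $26 = $6,766
Total COGS = $5,147 + $8,142 + $14,839 + $6,766 = $34,894
Ending inventory: 30 @ $26 + 177 @ $30 + 156 @ $32 = $11,082
Check: goods available $45,976 = COGS $34,894 + ending $11,082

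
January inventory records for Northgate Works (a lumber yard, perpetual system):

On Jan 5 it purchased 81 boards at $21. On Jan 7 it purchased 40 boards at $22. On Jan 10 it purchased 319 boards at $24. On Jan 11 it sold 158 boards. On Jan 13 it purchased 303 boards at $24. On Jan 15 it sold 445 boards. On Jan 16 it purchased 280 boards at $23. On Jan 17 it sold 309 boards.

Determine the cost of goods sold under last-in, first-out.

COGS = $21,588

Jan 11, 158 sold [LIFO — newest first]: 158 @ $24 = $3,792
Jan 15, 445 sold [LIFO — newest first]: 303 @ $24 + 142 @ $24 = $10,680
Jan 17, 309 sold [LIFO — newest first]: 280 @ $23 + 19 @ $24 + 10 @ $22 = $7,116
Total COGS = $3,792 + $10,680 + $7,116 = $21,588
Ending inventory: 81 @ $21 + 30 @ $22 = $2,361
Check: goods available $23,949 = COGS $21,588 + ending $2,361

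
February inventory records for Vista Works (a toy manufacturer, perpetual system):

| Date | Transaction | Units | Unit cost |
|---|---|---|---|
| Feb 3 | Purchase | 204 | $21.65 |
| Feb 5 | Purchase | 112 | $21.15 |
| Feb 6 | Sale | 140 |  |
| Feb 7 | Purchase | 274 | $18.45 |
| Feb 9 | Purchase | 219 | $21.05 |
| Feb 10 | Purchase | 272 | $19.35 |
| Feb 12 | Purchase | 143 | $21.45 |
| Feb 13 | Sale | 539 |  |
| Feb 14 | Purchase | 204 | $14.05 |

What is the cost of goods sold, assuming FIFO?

COGS = $13,714.15

Feb 6, 140 sold [FIFO — oldest first]: 140 @ $21.65 = $3,031.00
Feb 13, 539 sold [FIFO — oldest first]: 64 @ $21.65 + 112 @ $21.15 + 274 @ $18.45 + 89 @ $21.05 = $10,683.15
Total COGS = $3,031.00 + $10,683.15 = $13,714.15
Ending inventory: 130 @ $21.05 + 272 @ $19.35 + 143 @ $21.45 + 204 @ $14.05 = $13,933.25
Check: goods available $27,647.40 = COGS $13,714.15 + ending $13,933.25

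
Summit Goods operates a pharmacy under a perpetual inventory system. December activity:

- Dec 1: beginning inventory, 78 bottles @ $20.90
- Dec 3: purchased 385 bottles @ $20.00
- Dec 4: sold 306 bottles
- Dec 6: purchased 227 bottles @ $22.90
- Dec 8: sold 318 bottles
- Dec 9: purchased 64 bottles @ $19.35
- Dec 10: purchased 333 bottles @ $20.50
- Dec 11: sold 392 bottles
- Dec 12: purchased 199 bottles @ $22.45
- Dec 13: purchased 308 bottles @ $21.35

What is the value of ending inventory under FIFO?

Ending inventory = $12,498.85

Dec 4, 306 sold [FIFO — oldest first]: 78 @ $20.90 + 228 @ $20.00 = $6,190.20
Dec 8, 318 sold [FIFO — oldest first]: 157 @ $20.00 + 161 @ $22.90 = $6,826.90
Dec 11, 392 sold [FIFO — oldest first]: 66 @ $22.90 + 64 @ $19.35 + 262 @ $20.50 = $8,120.80
Total COGS = $6,190.20 + $6,826.90 + $8,120.80 = $21,137.90
Ending inventory: 71 @ $20.50 + 199 @ $22.45 + 308 @ $21.35 = $12,498.85
Check: goods available $33,636.75 = COGS $21,137.90 + ending $12,498.85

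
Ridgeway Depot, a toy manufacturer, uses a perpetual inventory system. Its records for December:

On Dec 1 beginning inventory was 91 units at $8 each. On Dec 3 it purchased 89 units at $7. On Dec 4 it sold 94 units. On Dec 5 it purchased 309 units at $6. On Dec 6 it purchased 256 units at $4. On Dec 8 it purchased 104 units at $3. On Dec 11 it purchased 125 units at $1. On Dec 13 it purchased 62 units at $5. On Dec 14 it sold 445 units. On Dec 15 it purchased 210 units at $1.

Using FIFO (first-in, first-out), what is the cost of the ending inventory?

Ending inventory = $1,781

Dec 4, 94 sold [FIFO — oldest first]: 91 @ $8 + 3 @ $7 = $749
Dec 14, 445 sold [FIFO — oldest first]: 86 @ $7 + 309 @ $6 + 50 @ $4 = $2,656
Total COGS = $749 + $2,656 = $3,405
Ending inventory: 206 @ $4 + 104 @ $3 + 125 @ $1 + 62 @ $5 + 210 @ $1 = $1,781
Check: goods available $5,186 = COGS $3,405 + ending $1,781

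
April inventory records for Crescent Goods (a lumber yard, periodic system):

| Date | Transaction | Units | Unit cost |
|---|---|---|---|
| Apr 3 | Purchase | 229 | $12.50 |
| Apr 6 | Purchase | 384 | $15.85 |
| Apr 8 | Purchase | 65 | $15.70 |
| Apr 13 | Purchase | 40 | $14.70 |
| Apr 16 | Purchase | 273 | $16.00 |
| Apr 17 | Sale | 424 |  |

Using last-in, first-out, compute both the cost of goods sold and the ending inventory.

Apr 17, 424 sold [LIFO — newest first]: 273 @ $16.00 + 40 @ $14.70 + 65 @ $15.70 + 46 @ $15.85 = $6,705.60
Ending inventory: 229 @ $12.50 + 338 @ $15.85 = $8,219.80

COGS = $6,705.60; ending inventory = $8,219.80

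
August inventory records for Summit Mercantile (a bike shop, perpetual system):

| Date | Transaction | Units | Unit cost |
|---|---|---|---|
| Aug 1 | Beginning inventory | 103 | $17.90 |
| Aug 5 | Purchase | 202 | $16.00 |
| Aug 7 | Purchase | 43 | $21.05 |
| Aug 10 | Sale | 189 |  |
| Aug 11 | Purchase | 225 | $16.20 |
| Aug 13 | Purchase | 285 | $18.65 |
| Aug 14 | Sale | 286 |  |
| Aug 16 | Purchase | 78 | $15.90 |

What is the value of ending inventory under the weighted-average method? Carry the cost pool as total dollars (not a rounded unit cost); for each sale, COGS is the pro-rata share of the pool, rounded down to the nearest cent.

After Aug 1: 103 on hand, pool $1,843.70 (≈ $17.9000 each)
After Aug 5: 305 on hand, pool $5,075.70 (≈ $16.6416 each)
After Aug 7: 348 on hand, pool $5,980.85 (≈ $17.1864 each)
Aug 10, sell 189: 189/348 × $5,980.85 → $3,248.22
After Aug 11: 384 on hand, pool $6,377.63 (≈ $16.6084 each)
After Aug 13: 669 on hand, pool $11,692.88 (≈ $17.4781 each)
Aug 14, sell 286: 286/669 × $11,692.88 → $4,998.74
After Aug 16: 461 on hand, pool $7,934.34 (≈ $17.2111 each)
Total COGS = $3,248.22 + $4,998.74 = $8,246.96
Ending inventory (cost pool remaining) = $7,934.34

Ending inventory = $7,934.34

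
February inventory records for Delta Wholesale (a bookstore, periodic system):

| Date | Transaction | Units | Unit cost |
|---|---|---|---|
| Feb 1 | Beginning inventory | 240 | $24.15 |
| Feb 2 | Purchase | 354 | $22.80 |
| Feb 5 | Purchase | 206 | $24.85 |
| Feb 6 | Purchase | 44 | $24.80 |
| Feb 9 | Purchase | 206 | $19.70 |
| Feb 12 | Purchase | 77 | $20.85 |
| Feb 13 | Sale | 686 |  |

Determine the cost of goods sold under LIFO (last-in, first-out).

COGS = $15,362.35

Feb 13, 686 sold [LIFO — newest first]: 77 @ $20.85 + 206 @ $19.70 + 44 @ $24.80 + 206 @ $24.85 + 153 @ $22.80 = $15,362.35
Ending inventory: 240 @ $24.15 + 201 @ $22.80 = $10,378.80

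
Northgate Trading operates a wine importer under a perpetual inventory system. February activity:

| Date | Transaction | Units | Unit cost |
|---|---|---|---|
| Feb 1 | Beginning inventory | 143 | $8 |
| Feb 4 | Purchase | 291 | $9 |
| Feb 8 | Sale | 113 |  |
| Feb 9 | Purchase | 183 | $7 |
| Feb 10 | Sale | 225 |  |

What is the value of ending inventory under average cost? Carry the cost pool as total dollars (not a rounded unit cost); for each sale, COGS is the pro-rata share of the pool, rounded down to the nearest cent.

After Feb 1: 143 on hand, pool $1,144.00 (≈ $8.0000 each)
After Feb 4: 434 on hand, pool $3,763.00 (≈ $8.6705 each)
Feb 8, sell 113: 113/434 × $3,763.00 → $979.76
After Feb 9: 504 on hand, pool $4,064.24 (≈ $8.0640 each)
Feb 10, sell 225: 225/504 × $4,064.24 → $1,814.39
Total COGS = $979.76 + $1,814.39 = $2,794.15
Ending inventory (cost pool remaining) = $2,249.85
Check: goods available $5,044.00 = COGS $2,794.15 + ending $2,249.85

Ending inventory = $2,249.85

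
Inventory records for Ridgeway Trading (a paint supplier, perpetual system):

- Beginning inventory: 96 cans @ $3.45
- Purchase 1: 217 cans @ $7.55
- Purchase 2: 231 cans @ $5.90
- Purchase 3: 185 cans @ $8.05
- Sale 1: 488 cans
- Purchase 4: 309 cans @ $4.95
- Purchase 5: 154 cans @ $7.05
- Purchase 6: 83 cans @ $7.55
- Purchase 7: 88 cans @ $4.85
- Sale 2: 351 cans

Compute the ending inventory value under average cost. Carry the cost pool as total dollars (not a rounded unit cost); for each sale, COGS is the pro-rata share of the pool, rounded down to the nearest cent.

Ending inventory = $3,151.62

After Beginning: 96 on hand, pool $331.20 (≈ $3.4500 each)
After Purchase 1: 313 on hand, pool $1,969.55 (≈ $6.2925 each)
After Purchase 2: 544 on hand, pool $3,332.45 (≈ $6.1258 each)
After Purchase 3: 729 on hand, pool $4,821.70 (≈ $6.6141 each)
Sale 1, sell 488: 488/729 × $4,821.70 → $3,227.69
After Purchase 4: 550 on hand, pool $3,123.56 (≈ $5.6792 each)
After Purchase 5: 704 on hand, pool $4,209.26 (≈ $5.9791 each)
After Purchase 6: 787 on hand, pool $4,835.91 (≈ $6.1447 each)
After Purchase 7: 875 on hand, pool $5,262.71 (≈ $6.0145 each)
Sale 2, sell 351: 351/875 × $5,262.71 → $2,111.09
Total COGS = $3,227.69 + $2,111.09 = $5,338.78
Ending inventory (cost pool remaining) = $3,151.62
Check: goods available $8,490.40 = COGS $5,338.78 + ending $3,151.62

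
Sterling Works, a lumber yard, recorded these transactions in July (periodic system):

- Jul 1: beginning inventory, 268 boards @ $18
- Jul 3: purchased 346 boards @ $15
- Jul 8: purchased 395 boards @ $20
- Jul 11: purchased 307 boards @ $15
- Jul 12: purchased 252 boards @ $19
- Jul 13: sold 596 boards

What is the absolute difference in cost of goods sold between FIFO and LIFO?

$389

FIFO COGS: 268 @ $18 + 328 @ $15 = $9,744
LIFO COGS: 252 @ $19 + 307 @ $15 + 37 @ $20 = $10,133
Difference = |$9,744 − $10,133| = $389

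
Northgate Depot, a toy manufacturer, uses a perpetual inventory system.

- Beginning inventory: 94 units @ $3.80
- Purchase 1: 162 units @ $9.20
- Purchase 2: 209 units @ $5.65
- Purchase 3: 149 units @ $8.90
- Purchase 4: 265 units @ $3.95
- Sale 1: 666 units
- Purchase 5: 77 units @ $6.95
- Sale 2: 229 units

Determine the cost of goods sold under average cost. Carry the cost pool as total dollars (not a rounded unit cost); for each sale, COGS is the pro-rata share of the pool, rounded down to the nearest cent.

After Beginning: 94 on hand, pool $357.20 (≈ $3.8000 each)
After Purchase 1: 256 on hand, pool $1,847.60 (≈ $7.2172 each)
After Purchase 2: 465 on hand, pool $3,028.45 (≈ $6.5128 each)
After Purchase 3: 614 on hand, pool $4,354.55 (≈ $7.0921 each)
After Purchase 4: 879 on hand, pool $5,401.30 (≈ $6.1448 each)
Sale 1, sell 666: 666/879 × $5,401.30 → $4,092.45
After Purchase 5: 290 on hand, pool $1,844.00 (≈ $6.3586 each)
Sale 2, sell 229: 229/290 × $1,844.00 → $1,456.12
Total COGS = $4,092.45 + $1,456.12 = $5,548.57
Ending inventory (cost pool remaining) = $387.88

COGS = $5,548.57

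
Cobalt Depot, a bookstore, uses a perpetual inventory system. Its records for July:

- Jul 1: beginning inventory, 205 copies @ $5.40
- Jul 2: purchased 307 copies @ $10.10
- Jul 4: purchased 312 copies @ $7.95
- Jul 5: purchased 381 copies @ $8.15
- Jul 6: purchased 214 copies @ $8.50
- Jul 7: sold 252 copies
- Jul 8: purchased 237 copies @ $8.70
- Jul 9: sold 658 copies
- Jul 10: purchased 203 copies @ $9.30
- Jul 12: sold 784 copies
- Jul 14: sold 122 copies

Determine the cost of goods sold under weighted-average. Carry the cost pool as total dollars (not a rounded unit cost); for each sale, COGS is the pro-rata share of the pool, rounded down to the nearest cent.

After Jul 1: 205 on hand, pool $1,107.00 (≈ $5.4000 each)
After Jul 2: 512 on hand, pool $4,207.70 (≈ $8.2182 each)
After Jul 4: 824 on hand, pool $6,688.10 (≈ $8.1166 each)
After Jul 5: 1205 on hand, pool $9,793.25 (≈ $8.1272 each)
After Jul 6: 1419 on hand, pool $11,612.25 (≈ $8.1834 each)
Jul 7, sell 252: 252/1419 × $11,612.25 → $2,062.21
After Jul 8: 1404 on hand, pool $11,611.94 (≈ $8.2706 each)
Jul 9, sell 658: 658/1404 × $11,611.94 → $5,442.06
After Jul 10: 949 on hand, pool $8,057.78 (≈ $8.4908 each)
Jul 12, sell 784: 784/949 × $8,057.78 → $6,656.79
Jul 14, sell 122: 122/165 × $1,400.99 → $1,035.88
Total COGS = $2,062.21 + $5,442.06 + $6,656.79 + $1,035.88 = $15,196.94
Ending inventory (cost pool remaining) = $365.11

COGS = $15,196.94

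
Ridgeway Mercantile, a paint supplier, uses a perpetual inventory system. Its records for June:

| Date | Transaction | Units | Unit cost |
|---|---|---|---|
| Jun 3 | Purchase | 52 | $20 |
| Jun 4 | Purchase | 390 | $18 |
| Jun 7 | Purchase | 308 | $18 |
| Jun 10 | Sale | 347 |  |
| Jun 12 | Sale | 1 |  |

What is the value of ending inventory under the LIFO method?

Ending inventory = $7,340

Jun 10, 347 sold [LIFO — newest first]: 308 @ $18 + 39 @ $18 = $6,246
Jun 12, 1 sold [LIFO — newest first]: 1 @ $18 = $18
Total COGS = $6,246 + $18 = $6,264
Ending inventory: 52 @ $20 + 350 @ $18 = $7,340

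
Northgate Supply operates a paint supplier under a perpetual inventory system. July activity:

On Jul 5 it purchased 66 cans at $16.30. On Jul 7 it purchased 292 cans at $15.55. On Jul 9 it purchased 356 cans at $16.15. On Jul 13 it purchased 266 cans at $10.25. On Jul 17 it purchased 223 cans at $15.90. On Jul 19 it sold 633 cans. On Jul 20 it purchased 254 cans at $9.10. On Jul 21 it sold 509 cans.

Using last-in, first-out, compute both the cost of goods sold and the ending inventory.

Jul 19, 633 sold [LIFO — newest first]: 223 @ $15.90 + 266 @ $10.25 + 144 @ $16.15 = $8,597.80
Jul 21, 509 sold [LIFO — newest first]: 254 @ $9.10 + 212 @ $16.15 + 43 @ $15.55 = $6,403.85
Total COGS = $8,597.80 + $6,403.85 = $15,001.65
Ending inventory: 66 @ $16.30 + 249 @ $15.55 = $4,947.75

COGS = $15,001.65; ending inventory = $4,947.75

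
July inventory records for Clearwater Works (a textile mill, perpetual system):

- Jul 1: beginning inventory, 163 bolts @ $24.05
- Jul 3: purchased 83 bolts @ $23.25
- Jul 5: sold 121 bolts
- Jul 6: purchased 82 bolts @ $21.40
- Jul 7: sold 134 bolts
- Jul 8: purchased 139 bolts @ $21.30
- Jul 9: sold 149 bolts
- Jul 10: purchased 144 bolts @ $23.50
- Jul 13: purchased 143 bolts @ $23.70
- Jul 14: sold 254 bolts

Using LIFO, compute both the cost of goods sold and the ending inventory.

COGS = $15,047.85; ending inventory = $2,290.65

Jul 5, 121 sold [LIFO — newest first]: 83 @ $23.25 + 38 @ $24.05 = $2,843.65
Jul 7, 134 sold [LIFO — newest first]: 82 @ $21.40 + 52 @ $24.05 = $3,005.40
Jul 9, 149 sold [LIFO — newest first]: 139 @ $21.30 + 10 @ $24.05 = $3,201.20
Jul 14, 254 sold [LIFO — newest first]: 143 @ $23.70 + 111 @ $23.50 = $5,997.60
Total COGS = $2,843.65 + $3,005.40 + $3,201.20 + $5,997.60 = $15,047.85
Ending inventory: 63 @ $24.05 + 33 @ $23.50 = $2,290.65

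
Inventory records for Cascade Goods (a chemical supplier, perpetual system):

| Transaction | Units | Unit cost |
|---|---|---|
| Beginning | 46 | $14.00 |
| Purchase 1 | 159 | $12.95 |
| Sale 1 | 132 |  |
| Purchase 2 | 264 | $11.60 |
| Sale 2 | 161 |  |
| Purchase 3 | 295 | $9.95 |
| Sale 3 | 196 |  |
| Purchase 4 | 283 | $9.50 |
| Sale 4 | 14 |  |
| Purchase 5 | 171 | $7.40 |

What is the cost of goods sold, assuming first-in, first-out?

Sale 1 (132) [FIFO — oldest first]: 46 @ $14.00 + 86 @ $12.95 = $1,757.70
Sale 2 (161) [FIFO — oldest first]: 73 @ $12.95 + 88 @ $11.60 = $1,966.15
Sale 3 (196) [FIFO — oldest first]: 176 @ $11.60 + 20 @ $9.95 = $2,240.60
Sale 4 (14) [FIFO — oldest first]: 14 @ $9.95 = $139.30
Total COGS = $1,757.70 + $1,966.15 + $2,240.60 + $139.30 = $6,103.75
Ending inventory: 261 @ $9.95 + 283 @ $9.50 + 171 @ $7.40 = $6,550.85

COGS = $6,103.75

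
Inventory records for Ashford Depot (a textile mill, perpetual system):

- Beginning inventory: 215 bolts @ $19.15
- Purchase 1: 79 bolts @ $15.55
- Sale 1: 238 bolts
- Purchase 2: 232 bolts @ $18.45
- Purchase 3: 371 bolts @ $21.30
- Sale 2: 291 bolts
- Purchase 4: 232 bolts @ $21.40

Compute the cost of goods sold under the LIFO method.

Sale 1 (238) [LIFO — newest first]: 79 @ $15.55 + 159 @ $19.15 = $4,273.30
Sale 2 (291) [LIFO — newest first]: 291 @ $21.30 = $6,198.30
Total COGS = $4,273.30 + $6,198.30 = $10,471.60
Ending inventory: 56 @ $19.15 + 232 @ $18.45 + 80 @ $21.30 + 232 @ $21.40 = $12,021.60

COGS = $10,471.60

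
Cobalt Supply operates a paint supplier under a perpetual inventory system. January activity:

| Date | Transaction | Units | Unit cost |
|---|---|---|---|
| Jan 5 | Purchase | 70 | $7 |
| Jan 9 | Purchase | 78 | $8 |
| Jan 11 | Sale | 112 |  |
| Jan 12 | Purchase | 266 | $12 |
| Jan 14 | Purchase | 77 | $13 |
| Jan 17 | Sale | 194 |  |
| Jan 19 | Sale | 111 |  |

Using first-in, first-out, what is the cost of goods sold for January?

COGS = $4,345

Jan 11, 112 sold [FIFO — oldest first]: 70 @ $7 + 42 @ $8 = $826
Jan 17, 194 sold [FIFO — oldest first]: 36 @ $8 + 158 @ $12 = $2,184
Jan 19, 111 sold [FIFO — oldest first]: 108 @ $12 + 3 @ $13 = $1,335
Total COGS = $826 + $2,184 + $1,335 = $4,345
Ending inventory: 74 @ $13 = $962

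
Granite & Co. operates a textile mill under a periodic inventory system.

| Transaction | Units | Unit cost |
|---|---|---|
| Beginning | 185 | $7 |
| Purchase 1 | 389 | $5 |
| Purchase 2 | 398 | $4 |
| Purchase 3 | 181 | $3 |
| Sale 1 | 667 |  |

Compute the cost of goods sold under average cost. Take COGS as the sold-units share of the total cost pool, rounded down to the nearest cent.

Sale 1, sell 667: 667/1153 × $5,375.00 → $3,109.38
Ending inventory (cost pool remaining) = $2,265.62
Check: goods available $5,375.00 = COGS $3,109.38 + ending $2,265.62

COGS = $3,109.38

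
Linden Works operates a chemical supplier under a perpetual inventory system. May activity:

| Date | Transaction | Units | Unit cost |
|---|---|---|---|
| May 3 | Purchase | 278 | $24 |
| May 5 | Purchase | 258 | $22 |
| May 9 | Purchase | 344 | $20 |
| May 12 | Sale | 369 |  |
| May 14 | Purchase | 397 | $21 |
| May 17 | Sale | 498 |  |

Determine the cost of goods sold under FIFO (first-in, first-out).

COGS = $18,968

May 12, 369 sold [FIFO — oldest first]: 278 @ $24 + 91 @ $22 = $8,674
May 17, 498 sold [FIFO — oldest first]: 167 @ $22 + 331 @ $20 = $10,294
Total COGS = $8,674 + $10,294 = $18,968
Ending inventory: 13 @ $20 + 397 @ $21 = $8,597
Check: goods available $27,565 = COGS $18,968 + ending $8,597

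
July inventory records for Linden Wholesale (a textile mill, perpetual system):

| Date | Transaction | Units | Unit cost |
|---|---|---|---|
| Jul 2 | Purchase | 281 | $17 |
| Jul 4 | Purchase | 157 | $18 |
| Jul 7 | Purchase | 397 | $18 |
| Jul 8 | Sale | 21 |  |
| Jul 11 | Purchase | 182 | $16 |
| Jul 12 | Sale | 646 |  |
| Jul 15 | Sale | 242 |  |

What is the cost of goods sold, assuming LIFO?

Jul 8, 21 sold [LIFO — newest first]: 21 @ $18 = $378
Jul 12, 646 sold [LIFO — newest first]: 182 @ $16 + 376 @ $18 + 88 @ $18 = $11,264
Jul 15, 242 sold [LIFO — newest first]: 69 @ $18 + 173 @ $17 = $4,183
Total COGS = $378 + $11,264 + $4,183 = $15,825
Ending inventory: 108 @ $17 = $1,836

COGS = $15,825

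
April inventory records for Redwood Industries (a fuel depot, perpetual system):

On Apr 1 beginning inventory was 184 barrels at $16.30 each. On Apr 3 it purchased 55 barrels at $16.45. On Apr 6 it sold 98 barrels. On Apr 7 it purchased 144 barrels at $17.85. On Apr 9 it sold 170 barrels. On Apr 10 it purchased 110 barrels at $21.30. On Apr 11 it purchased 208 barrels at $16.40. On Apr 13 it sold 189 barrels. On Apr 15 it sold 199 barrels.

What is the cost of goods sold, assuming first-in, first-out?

Apr 6, 98 sold [FIFO — oldest first]: 98 @ $16.30 = $1,597.40
Apr 9, 170 sold [FIFO — oldest first]: 86 @ $16.30 + 55 @ $16.45 + 29 @ $17.85 = $2,824.20
Apr 13, 189 sold [FIFO — oldest first]: 115 @ $17.85 + 74 @ $21.30 = $3,628.95
Apr 15, 199 sold [FIFO — oldest first]: 36 @ $21.30 + 163 @ $16.40 = $3,440.00
Total COGS = $1,597.40 + $2,824.20 + $3,628.95 + $3,440.00 = $11,490.55
Ending inventory: 45 @ $16.40 = $738.00
Check: goods available $12,228.55 = COGS $11,490.55 + ending $738.00

COGS = $11,490.55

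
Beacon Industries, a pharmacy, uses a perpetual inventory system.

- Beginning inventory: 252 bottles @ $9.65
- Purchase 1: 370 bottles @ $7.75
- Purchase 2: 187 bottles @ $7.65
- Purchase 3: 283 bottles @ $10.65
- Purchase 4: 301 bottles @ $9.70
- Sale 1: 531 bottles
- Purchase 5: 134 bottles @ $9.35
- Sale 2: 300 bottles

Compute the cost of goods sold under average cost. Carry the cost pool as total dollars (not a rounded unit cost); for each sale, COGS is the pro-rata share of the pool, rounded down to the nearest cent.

COGS = $7,564.92

After Beginning: 252 on hand, pool $2,431.80 (≈ $9.6500 each)
After Purchase 1: 622 on hand, pool $5,299.30 (≈ $8.5198 each)
After Purchase 2: 809 on hand, pool $6,729.85 (≈ $8.3187 each)
After Purchase 3: 1092 on hand, pool $9,743.80 (≈ $8.9229 each)
After Purchase 4: 1393 on hand, pool $12,663.50 (≈ $9.0908 each)
Sale 1, sell 531: 531/1393 × $12,663.50 → $4,827.22
After Purchase 5: 996 on hand, pool $9,089.18 (≈ $9.1257 each)
Sale 2, sell 300: 300/996 × $9,089.18 → $2,737.70
Total COGS = $4,827.22 + $2,737.70 = $7,564.92
Ending inventory (cost pool remaining) = $6,351.48
Check: goods available $13,916.40 = COGS $7,564.92 + ending $6,351.48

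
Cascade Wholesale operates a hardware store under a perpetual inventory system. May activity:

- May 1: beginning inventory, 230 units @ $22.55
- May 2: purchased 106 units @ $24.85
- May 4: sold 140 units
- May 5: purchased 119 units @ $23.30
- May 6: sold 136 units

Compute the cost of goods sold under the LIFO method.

COGS = $6,556.85

May 4, 140 sold [LIFO — newest first]: 106 @ $24.85 + 34 @ $22.55 = $3,400.80
May 6, 136 sold [LIFO — newest first]: 119 @ $23.30 + 17 @ $22.55 = $3,156.05
Total COGS = $3,400.80 + $3,156.05 = $6,556.85
Ending inventory: 179 @ $22.55 = $4,036.45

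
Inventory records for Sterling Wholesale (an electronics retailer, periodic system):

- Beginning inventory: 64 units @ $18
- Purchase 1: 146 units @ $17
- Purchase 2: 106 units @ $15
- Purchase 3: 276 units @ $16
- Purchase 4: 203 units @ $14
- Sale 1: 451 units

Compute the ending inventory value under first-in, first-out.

Sale 1 (451) [FIFO — oldest first]: 64 @ $18 + 146 @ $17 + 106 @ $15 + 135 @ $16 = $7,384
Ending inventory: 141 @ $16 + 203 @ $14 = $5,098
Check: goods available $12,482 = COGS $7,384 + ending $5,098

Ending inventory = $5,098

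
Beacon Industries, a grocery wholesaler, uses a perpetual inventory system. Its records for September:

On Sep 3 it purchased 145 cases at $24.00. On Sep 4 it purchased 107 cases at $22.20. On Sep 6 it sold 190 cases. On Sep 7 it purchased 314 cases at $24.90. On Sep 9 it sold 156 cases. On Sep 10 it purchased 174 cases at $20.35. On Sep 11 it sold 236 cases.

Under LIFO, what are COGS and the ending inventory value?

COGS = $13,336.50; ending inventory = $3,878.40

Sep 6, 190 sold [LIFO — newest first]: 107 @ $22.20 + 83 @ $24.00 = $4,367.40
Sep 9, 156 sold [LIFO — newest first]: 156 @ $24.90 = $3,884.40
Sep 11, 236 sold [LIFO — newest first]: 174 @ $20.35 + 62 @ $24.90 = $5,084.70
Total COGS = $4,367.40 + $3,884.40 + $5,084.70 = $13,336.50
Ending inventory: 62 @ $24.00 + 96 @ $24.90 = $3,878.40
Check: goods available $17,214.90 = COGS $13,336.50 + ending $3,878.40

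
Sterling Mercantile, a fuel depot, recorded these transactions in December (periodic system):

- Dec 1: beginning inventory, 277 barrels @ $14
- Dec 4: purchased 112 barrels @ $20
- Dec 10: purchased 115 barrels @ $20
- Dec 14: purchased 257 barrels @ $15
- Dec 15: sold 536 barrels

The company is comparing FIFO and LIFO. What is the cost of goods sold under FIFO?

FIFO COGS: 277 @ $14 + 112 @ $20 + 115 @ $20 + 32 @ $15 = $8,898
LIFO COGS: 257 @ $15 + 115 @ $20 + 112 @ $20 + 52 @ $14 = $9,123

COGS = $8,898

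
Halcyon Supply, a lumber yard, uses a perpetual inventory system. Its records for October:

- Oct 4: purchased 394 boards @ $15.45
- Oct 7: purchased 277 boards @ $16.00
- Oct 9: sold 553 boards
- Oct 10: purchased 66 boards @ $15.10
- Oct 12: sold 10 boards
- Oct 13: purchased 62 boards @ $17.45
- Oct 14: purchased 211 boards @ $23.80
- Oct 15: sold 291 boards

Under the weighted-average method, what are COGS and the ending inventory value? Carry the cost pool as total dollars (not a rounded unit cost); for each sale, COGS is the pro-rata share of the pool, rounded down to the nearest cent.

After Oct 4: 394 on hand, pool $6,087.30 (≈ $15.4500 each)
After Oct 7: 671 on hand, pool $10,519.30 (≈ $15.6770 each)
Oct 9, sell 553: 553/671 × $10,519.30 → $8,669.40
After Oct 10: 184 on hand, pool $2,846.50 (≈ $15.4701 each)
Oct 12, sell 10: 10/184 × $2,846.50 → $154.70
After Oct 13: 236 on hand, pool $3,773.70 (≈ $15.9903 each)
After Oct 14: 447 on hand, pool $8,795.50 (≈ $19.6767 each)
Oct 15, sell 291: 291/447 × $8,795.50 → $5,725.92
Total COGS = $8,669.40 + $154.70 + $5,725.92 = $14,550.02
Ending inventory (cost pool remaining) = $3,069.58
Check: goods available $17,619.60 = COGS $14,550.02 + ending $3,069.58

COGS = $14,550.02; ending inventory = $3,069.58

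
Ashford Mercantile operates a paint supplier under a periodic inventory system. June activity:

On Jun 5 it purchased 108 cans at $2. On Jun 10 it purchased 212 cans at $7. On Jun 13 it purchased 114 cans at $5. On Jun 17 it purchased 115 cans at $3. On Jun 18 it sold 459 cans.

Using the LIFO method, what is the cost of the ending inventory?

Jun 18, 459 sold [LIFO — newest first]: 115 @ $3 + 114 @ $5 + 212 @ $7 + 18 @ $2 = $2,435
Ending inventory: 90 @ $2 = $180

Ending inventory = $180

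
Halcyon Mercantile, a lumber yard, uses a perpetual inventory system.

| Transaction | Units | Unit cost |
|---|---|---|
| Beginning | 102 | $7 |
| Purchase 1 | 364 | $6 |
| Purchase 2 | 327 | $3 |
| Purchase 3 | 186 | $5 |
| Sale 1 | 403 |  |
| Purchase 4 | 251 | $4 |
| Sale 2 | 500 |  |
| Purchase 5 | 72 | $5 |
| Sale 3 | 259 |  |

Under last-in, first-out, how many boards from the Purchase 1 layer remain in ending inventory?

Sale 1 (403) [LIFO — newest first]: 186 @ $5 + 217 @ $3 = $1,581
Sale 2 (500) [LIFO — newest first]: 251 @ $4 + 110 @ $3 + 139 @ $6 = $2,168
Sale 3 (259) [LIFO — newest first]: 72 @ $5 + 187 @ $6 = $1,482
Total COGS = $1,581 + $2,168 + $1,482 = $5,231
Ending inventory: 102 @ $7 + 38 @ $6 = $942

38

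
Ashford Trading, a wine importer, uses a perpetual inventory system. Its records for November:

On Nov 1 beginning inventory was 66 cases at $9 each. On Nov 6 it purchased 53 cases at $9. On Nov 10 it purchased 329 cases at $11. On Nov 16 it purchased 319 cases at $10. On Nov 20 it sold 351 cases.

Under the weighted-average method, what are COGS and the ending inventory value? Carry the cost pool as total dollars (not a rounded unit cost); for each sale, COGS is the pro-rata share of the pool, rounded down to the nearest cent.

After Nov 1: 66 on hand, pool $594.00 (≈ $9.0000 each)
After Nov 6: 119 on hand, pool $1,071.00 (≈ $9.0000 each)
After Nov 10: 448 on hand, pool $4,690.00 (≈ $10.4688 each)
After Nov 16: 767 on hand, pool $7,880.00 (≈ $10.2738 each)
Nov 20, sell 351: 351/767 × $7,880.00 → $3,606.10
Ending inventory (cost pool remaining) = $4,273.90

COGS = $3,606.10; ending inventory = $4,273.90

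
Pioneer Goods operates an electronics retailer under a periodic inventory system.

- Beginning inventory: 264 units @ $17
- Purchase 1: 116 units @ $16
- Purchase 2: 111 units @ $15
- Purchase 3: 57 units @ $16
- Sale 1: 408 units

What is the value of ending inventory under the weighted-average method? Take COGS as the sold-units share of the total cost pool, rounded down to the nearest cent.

Ending inventory = $2,279.09

Sale 1, sell 408: 408/548 × $8,921.00 → $6,641.91
Ending inventory (cost pool remaining) = $2,279.09
Check: goods available $8,921.00 = COGS $6,641.91 + ending $2,279.09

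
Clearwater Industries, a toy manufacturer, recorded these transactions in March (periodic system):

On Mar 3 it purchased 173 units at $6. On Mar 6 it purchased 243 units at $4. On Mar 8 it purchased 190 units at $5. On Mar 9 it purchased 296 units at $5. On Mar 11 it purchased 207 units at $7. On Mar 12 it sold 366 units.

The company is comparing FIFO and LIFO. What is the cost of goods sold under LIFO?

COGS = $2,244

FIFO COGS: 173 @ $6 + 193 @ $4 = $1,810
LIFO COGS: 207 @ $7 + 159 @ $5 = $2,244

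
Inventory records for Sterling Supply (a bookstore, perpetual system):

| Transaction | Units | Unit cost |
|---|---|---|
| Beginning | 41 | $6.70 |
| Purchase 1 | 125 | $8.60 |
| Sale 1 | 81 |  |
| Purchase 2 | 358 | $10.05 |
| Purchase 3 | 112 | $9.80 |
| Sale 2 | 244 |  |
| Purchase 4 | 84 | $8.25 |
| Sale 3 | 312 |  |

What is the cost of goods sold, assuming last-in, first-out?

COGS = $6,102.30

Sale 1 (81) [LIFO — newest first]: 81 @ $8.60 = $696.60
Sale 2 (244) [LIFO — newest first]: 112 @ $9.80 + 132 @ $10.05 = $2,424.20
Sale 3 (312) [LIFO — newest first]: 84 @ $8.25 + 226 @ $10.05 + 2 @ $8.60 = $2,981.50
Total COGS = $696.60 + $2,424.20 + $2,981.50 = $6,102.30
Ending inventory: 41 @ $6.70 + 42 @ $8.60 = $635.90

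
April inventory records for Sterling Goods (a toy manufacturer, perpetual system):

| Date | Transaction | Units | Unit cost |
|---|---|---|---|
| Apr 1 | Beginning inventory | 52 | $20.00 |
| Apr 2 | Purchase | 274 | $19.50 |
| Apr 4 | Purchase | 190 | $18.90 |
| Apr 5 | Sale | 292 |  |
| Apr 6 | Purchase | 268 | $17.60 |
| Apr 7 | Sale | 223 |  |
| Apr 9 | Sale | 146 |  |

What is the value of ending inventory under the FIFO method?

Apr 5, 292 sold [FIFO — oldest first]: 52 @ $20.00 + 240 @ $19.50 = $5,720.00
Apr 7, 223 sold [FIFO — oldest first]: 34 @ $19.50 + 189 @ $18.90 = $4,235.10
Apr 9, 146 sold [FIFO — oldest first]: 1 @ $18.90 + 145 @ $17.60 = $2,570.90
Total COGS = $5,720.00 + $4,235.10 + $2,570.90 = $12,526.00
Ending inventory: 123 @ $17.60 = $2,164.80

Ending inventory = $2,164.80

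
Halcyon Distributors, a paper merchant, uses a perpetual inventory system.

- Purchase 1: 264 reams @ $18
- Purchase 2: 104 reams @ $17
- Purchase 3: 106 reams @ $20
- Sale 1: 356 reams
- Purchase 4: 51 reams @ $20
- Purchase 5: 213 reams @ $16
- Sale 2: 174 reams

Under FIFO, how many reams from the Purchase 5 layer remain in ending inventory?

Sale 1 (356) [FIFO — oldest first]: 264 @ $18 + 92 @ $17 = $6,316
Sale 2 (174) [FIFO — oldest first]: 12 @ $17 + 106 @ $20 + 51 @ $20 + 5 @ $16 = $3,424
Total COGS = $6,316 + $3,424 = $9,740
Ending inventory: 208 @ $16 = $3,328

208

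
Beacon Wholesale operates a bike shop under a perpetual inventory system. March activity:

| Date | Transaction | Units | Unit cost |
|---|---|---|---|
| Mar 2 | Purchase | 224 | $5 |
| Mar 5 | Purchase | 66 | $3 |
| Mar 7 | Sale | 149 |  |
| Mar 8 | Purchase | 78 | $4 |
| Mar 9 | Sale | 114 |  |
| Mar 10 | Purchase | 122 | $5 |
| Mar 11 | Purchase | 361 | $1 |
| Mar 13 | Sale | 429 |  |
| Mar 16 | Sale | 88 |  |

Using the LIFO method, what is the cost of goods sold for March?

Mar 7, 149 sold [LIFO — newest first]: 66 @ $3 + 83 @ $5 = $613
Mar 9, 114 sold [LIFO — newest first]: 78 @ $4 + 36 @ $5 = $492
Mar 13, 429 sold [LIFO — newest first]: 361 @ $1 + 68 @ $5 = $701
Mar 16, 88 sold [LIFO — newest first]: 54 @ $5 + 34 @ $5 = $440
Total COGS = $613 + $492 + $701 + $440 = $2,246
Ending inventory: 71 @ $5 = $355

COGS = $2,246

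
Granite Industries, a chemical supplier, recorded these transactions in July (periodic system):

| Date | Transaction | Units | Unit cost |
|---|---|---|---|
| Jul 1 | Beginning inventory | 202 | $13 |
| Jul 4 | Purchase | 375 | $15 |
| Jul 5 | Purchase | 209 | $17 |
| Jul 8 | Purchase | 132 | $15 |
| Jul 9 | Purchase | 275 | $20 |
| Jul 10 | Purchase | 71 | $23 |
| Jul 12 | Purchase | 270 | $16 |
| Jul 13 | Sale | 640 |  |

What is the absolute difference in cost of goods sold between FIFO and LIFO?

$2,491

FIFO COGS: 202 @ $13 + 375 @ $15 + 63 @ $17 = $9,322
LIFO COGS: 270 @ $16 + 71 @ $23 + 275 @ $20 + 24 @ $15 = $11,813
Difference = |$9,322 − $11,813| = $2,491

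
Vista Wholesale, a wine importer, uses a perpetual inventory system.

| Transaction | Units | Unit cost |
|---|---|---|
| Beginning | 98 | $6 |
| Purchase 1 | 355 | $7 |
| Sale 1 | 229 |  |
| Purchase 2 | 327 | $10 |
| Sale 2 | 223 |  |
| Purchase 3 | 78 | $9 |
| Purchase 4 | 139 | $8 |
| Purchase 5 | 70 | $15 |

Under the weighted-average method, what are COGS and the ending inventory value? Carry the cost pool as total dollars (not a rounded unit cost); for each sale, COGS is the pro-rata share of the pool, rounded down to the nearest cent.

After Beginning: 98 on hand, pool $588.00 (≈ $6.0000 each)
After Purchase 1: 453 on hand, pool $3,073.00 (≈ $6.7837 each)
Sale 1, sell 229: 229/453 × $3,073.00 → $1,553.45
After Purchase 2: 551 on hand, pool $4,789.55 (≈ $8.6925 each)
Sale 2, sell 223: 223/551 × $4,789.55 → $1,938.42
After Purchase 3: 406 on hand, pool $3,553.13 (≈ $8.7516 each)
After Purchase 4: 545 on hand, pool $4,665.13 (≈ $8.5599 each)
After Purchase 5: 615 on hand, pool $5,715.13 (≈ $9.2929 each)
Total COGS = $1,553.45 + $1,938.42 = $3,491.87
Ending inventory (cost pool remaining) = $5,715.13
Check: goods available $9,207.00 = COGS $3,491.87 + ending $5,715.13

COGS = $3,491.87; ending inventory = $5,715.13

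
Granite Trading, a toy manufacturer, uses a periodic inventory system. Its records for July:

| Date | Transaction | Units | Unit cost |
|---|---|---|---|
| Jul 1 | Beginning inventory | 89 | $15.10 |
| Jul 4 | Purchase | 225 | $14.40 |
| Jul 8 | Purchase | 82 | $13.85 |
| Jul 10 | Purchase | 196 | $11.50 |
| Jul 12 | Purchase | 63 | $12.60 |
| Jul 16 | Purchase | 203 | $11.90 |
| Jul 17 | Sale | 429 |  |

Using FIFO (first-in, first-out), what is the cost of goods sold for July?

Jul 17, 429 sold [FIFO — oldest first]: 89 @ $15.10 + 225 @ $14.40 + 82 @ $13.85 + 33 @ $11.50 = $6,099.10
Ending inventory: 163 @ $11.50 + 63 @ $12.60 + 203 @ $11.90 = $5,084.00

COGS = $6,099.10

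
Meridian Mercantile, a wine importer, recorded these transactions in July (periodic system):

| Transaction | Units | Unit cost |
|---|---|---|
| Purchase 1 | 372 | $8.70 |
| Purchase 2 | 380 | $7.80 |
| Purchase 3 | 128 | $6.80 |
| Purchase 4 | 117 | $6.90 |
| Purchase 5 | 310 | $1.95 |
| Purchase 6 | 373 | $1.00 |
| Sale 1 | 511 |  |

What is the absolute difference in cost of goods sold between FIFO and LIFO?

FIFO COGS: 372 @ $8.70 + 139 @ $7.80 = $4,320.60
LIFO COGS: 373 @ $1.00 + 138 @ $1.95 = $642.10
Difference = |$4,320.60 − $642.10| = $3,678.50

$3,678.50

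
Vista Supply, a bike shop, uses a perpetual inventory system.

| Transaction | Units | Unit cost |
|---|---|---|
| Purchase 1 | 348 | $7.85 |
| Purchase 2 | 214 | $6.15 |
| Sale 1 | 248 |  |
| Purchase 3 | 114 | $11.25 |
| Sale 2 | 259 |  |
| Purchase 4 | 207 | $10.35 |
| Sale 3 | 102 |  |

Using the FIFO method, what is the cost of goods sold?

Sale 1 (248) [FIFO — oldest first]: 248 @ $7.85 = $1,946.80
Sale 2 (259) [FIFO — oldest first]: 100 @ $7.85 + 159 @ $6.15 = $1,762.85
Sale 3 (102) [FIFO — oldest first]: 55 @ $6.15 + 47 @ $11.25 = $867.00
Total COGS = $1,946.80 + $1,762.85 + $867.00 = $4,576.65
Ending inventory: 67 @ $11.25 + 207 @ $10.35 = $2,896.20

COGS = $4,576.65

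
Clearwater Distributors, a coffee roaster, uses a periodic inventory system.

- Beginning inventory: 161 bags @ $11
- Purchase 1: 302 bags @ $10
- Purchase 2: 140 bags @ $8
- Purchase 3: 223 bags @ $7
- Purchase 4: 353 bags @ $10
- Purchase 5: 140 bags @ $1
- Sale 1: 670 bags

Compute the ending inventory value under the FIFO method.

Sale 1 (670) [FIFO — oldest first]: 161 @ $11 + 302 @ $10 + 140 @ $8 + 67 @ $7 = $6,380
Ending inventory: 156 @ $7 + 353 @ $10 + 140 @ $1 = $4,762
Check: goods available $11,142 = COGS $6,380 + ending $4,762

Ending inventory = $4,762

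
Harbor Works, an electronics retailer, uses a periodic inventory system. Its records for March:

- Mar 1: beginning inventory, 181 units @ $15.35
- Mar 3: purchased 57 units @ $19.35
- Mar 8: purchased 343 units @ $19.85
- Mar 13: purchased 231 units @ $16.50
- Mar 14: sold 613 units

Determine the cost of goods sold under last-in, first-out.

Mar 14, 613 sold [LIFO — newest first]: 231 @ $16.50 + 343 @ $19.85 + 39 @ $19.35 = $11,374.70
Ending inventory: 181 @ $15.35 + 18 @ $19.35 = $3,126.65

COGS = $11,374.70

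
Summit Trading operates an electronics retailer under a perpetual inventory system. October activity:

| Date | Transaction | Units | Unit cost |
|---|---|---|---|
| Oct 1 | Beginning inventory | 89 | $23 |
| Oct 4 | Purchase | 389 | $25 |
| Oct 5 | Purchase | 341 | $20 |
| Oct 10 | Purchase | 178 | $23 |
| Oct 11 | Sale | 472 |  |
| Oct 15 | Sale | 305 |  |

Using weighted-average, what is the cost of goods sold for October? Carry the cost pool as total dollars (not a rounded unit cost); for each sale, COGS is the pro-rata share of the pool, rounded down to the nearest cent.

After Oct 1: 89 on hand, pool $2,047.00 (≈ $23.0000 each)
After Oct 4: 478 on hand, pool $11,772.00 (≈ $24.6276 each)
After Oct 5: 819 on hand, pool $18,592.00 (≈ $22.7009 each)
After Oct 10: 997 on hand, pool $22,686.00 (≈ $22.7543 each)
Oct 11, sell 472: 472/997 × $22,686.00 → $10,740.01
Oct 15, sell 305: 305/525 × $11,945.99 → $6,940.05
Total COGS = $10,740.01 + $6,940.05 = $17,680.06
Ending inventory (cost pool remaining) = $5,005.94

COGS = $17,680.06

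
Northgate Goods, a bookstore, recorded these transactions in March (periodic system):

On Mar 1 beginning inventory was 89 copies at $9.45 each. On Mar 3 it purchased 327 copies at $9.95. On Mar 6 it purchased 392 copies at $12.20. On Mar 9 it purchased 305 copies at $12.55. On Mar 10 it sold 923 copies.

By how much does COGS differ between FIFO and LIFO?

$538.50

FIFO COGS: 89 @ $9.45 + 327 @ $9.95 + 392 @ $12.20 + 115 @ $12.55 = $10,320.35
LIFO COGS: 305 @ $12.55 + 392 @ $12.20 + 226 @ $9.95 = $10,858.85
Difference = |$10,320.35 − $10,858.85| = $538.50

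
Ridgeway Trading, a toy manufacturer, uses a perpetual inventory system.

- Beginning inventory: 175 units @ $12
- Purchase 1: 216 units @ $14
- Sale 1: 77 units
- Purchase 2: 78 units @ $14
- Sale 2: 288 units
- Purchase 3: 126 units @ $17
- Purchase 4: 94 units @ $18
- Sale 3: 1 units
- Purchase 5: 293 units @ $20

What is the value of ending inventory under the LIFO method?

Ending inventory = $10,924

Sale 1 (77) [LIFO — newest first]: 77 @ $14 = $1,078
Sale 2 (288) [LIFO — newest first]: 78 @ $14 + 139 @ $14 + 71 @ $12 = $3,890
Sale 3 (1) [LIFO — newest first]: 1 @ $18 = $18
Total COGS = $1,078 + $3,890 + $18 = $4,986
Ending inventory: 104 @ $12 + 126 @ $17 + 93 @ $18 + 293 @ $20 = $10,924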